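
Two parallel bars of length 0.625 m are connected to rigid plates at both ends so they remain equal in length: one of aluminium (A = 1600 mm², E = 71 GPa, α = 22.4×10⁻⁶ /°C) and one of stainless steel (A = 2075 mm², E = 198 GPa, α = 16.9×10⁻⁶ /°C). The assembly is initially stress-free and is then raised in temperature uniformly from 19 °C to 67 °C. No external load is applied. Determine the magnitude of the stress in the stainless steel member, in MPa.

σ ≈ 11.3 MPa (tensile)

Equilibrium of a rigid end plate with no external load gives equal and opposite internal forces ±P in the two members. Since α_{aluminium} > α_{stainless steel}, heating drives the aluminium into compression and the stainless steel into tension.
Compatibility of the two members (thermal + elastic change equal): (α₁ − α₂)ΔT = P·[1/(A₁E₁) + 1/(A₂E₂)].
|α₁ − α₂|·ΔT = 5.5×10⁻⁶ × 48 = 0.000264.
1/(A₁E₁) + 1/(A₂E₂) = 1/(1600×71×10³) + 1/(2075×198×10³) = 1.124×10⁻⁸ N⁻¹.
P = 0.000264 / 1.124×10⁻⁸ = 23490 N = 23.49 kN.
σ_{stainless steel} = P/A₂ = 23490/2075 = 11.32 MPa, tensile.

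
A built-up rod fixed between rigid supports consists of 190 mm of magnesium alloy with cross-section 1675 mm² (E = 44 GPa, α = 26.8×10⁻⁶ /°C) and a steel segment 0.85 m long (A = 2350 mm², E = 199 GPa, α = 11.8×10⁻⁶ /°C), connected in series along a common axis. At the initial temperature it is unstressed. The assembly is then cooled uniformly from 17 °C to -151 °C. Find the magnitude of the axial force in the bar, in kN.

Free thermal contraction of the whole bar: Σ αᵢΔT Lᵢ = 26.8×10⁻⁶×168×190 + 11.8×10⁻⁶×168×850 = 2.54 mm.
The rigid supports impose zero overall length change; the single axial force P common to all segments must satisfy P Σ Lᵢ/(AᵢEᵢ) = δ_free.
The series flexibility is Σ Lᵢ/(AᵢEᵢ) = 190/(1675×44×10³) + 850/(2350×199×10³) = 4.396×10⁻⁶ mm/N.
P = 2.54 / 4.396×10⁻⁶ = 578000 N = 578 kN, tensile.

P ≈ 578 kN (tensile)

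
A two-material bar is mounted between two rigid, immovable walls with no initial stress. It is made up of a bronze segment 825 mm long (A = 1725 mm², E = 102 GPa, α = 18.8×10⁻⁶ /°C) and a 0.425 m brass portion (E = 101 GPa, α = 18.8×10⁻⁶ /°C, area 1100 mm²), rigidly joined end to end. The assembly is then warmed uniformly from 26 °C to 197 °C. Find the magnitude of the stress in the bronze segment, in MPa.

σ ≈ 274 MPa (compressive)

Free thermal expansion of the whole bar: Σ αᵢΔT Lᵢ = 18.8×10⁻⁶×171×825 + 18.8×10⁻⁶×171×425 = 4.018 mm.
Since the ends are fixed, an axial force P builds up, equal in every segment, with P · Σ Lᵢ/(AᵢEᵢ) = δ_free.
The series flexibility is Σ Lᵢ/(AᵢEᵢ) = 825/(1725×102×10³) + 425/(1100×101×10³) = 8.514×10⁻⁶ mm/N.
So P = 4.018 / 8.514×10⁻⁶ = 472 kN, compressive.
σ_{bronze} = P / A = 472000 / 1725 = 273.6 MPa.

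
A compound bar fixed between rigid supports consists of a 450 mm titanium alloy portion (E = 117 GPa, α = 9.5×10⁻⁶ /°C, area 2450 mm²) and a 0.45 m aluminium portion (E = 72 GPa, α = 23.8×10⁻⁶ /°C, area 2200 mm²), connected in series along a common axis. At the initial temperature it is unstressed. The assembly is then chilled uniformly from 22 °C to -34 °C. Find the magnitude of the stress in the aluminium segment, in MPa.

σ ≈ 86.5 MPa (tensile)

Free thermal contraction of the whole bar: Σ αᵢΔT Lᵢ = 9.5×10⁻⁶×56×450 + 23.8×10⁻⁶×56×450 = 0.8392 mm.
The rigid supports impose zero overall length change; the single axial force P common to all segments must satisfy P Σ Lᵢ/(AᵢEᵢ) = δ_free.
The series flexibility is Σ Lᵢ/(AᵢEᵢ) = 450/(2450×117×10³) + 450/(2200×72×10³) = 4.411×10⁻⁶ mm/N.
P = 0.8392 / 4.411×10⁻⁶ = 190300 N = 190.3 kN, tensile.
σ_{aluminium} = P / A = 190300 / 2200 = 86.48 MPa.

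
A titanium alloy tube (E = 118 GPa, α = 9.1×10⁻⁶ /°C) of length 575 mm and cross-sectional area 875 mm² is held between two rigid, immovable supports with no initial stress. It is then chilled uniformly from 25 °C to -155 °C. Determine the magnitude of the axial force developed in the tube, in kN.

The ends cannot move, so σ = EαΔT = 118×10³ × 9.1×10⁻⁶ × 180 = 193.3 MPa.
Then P = σA = 193.3 × 875 mm² = 169.1 kN, tensile.

P ≈ 169 kN (tensile)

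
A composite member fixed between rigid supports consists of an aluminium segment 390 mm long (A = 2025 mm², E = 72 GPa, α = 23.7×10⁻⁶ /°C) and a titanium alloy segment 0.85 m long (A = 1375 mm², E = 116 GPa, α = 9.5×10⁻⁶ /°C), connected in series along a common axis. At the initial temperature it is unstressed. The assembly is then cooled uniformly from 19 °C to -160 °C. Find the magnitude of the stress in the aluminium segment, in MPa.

Free thermal contraction of the whole bar: Σ αᵢΔT Lᵢ = 23.7×10⁻⁶×179×390 + 9.5×10⁻⁶×179×850 = 3.1 mm.
Since the ends are fixed, an axial force P builds up, equal in every segment, with P · Σ Lᵢ/(AᵢEᵢ) = δ_free.
Σ Lᵢ/(AᵢEᵢ) = 390/(2025×72×10³) + 850/(1375×116×10³) = 8.004×10⁻⁶ mm/N.
So P = 3.1 / 8.004×10⁻⁶ = 387.3 kN, tensile.
σ_{aluminium} = P / A = 387300 / 2025 = 191.3 MPa.

σ ≈ 191 MPa (tensile)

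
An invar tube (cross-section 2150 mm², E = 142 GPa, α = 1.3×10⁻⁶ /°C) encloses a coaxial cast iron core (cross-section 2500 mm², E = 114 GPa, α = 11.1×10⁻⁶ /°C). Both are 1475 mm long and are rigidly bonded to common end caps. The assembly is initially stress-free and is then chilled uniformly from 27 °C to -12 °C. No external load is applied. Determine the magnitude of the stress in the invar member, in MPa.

Equilibrium of a rigid end plate with no external load gives equal and opposite internal forces ±P in the two members. Since α_{cast iron} > α_{invar}, cooling drives the cast iron into tension and the invar into compression.
Setting the final lengths equal and cancelling L: (α₁ − α₂)ΔT = P/(A₁E₁) + P/(A₂E₂).
|α₁ − α₂|·ΔT = 9.8×10⁻⁶ × 39 = 0.0003822.
1/(A₁E₁) + 1/(A₂E₂) = 1/(2150×142×10³) + 1/(2500×114×10³) = 6.784×10⁻⁹ N⁻¹.
P = 0.0003822 / 6.784×10⁻⁹ = 56340 N = 56.34 kN.
σ_{invar} = P/A₁ = 56340/2150 = 26.2 MPa, compressive.

σ ≈ 26.2 MPa (compressive)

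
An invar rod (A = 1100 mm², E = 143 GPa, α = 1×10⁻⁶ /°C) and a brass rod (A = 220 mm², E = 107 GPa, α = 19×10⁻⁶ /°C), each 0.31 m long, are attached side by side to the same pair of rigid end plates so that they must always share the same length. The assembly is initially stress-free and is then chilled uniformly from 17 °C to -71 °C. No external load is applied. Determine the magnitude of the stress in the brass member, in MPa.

The brass has the larger α, so on cooling it would change length more than the invar if both were free. The rigid plates force a common final length, so the brass is put into tension and the invar into compression, with equal and opposite forces P (no external load).
Setting the final lengths equal and cancelling L: (α₁ − α₂)ΔT = P/(A₁E₁) + P/(A₂E₂).
|α₁ − α₂|·ΔT = 18×10⁻⁶ × 88 = 0.001584.
1/(A₁E₁) + 1/(A₂E₂) = 1/(1100×143×10³) + 1/(220×107×10³) = 4.884×10⁻⁸ N⁻¹.
P = 0.001584 / 4.884×10⁻⁸ = 32430 N = 32.43 kN.
σ_{brass} = P/A₂ = 32430/220 = 147.4 MPa, tensile.

σ ≈ 147 MPa (tensile)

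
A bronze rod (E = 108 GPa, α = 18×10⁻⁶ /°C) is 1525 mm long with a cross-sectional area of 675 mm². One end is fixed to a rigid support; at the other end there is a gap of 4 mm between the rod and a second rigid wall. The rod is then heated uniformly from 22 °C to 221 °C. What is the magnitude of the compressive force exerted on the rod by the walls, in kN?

Unrestrained expansion: δ_free = αΔT L = 18×10⁻⁶ × 199 × 1525 = 5.463 mm.
This exceeds the 4 mm gap, so the wall pushes back. The portion of expansion that must be recovered elastically is δ_free − gap = 5.463 − 4 = 1.463 mm.
Compatibility: PL/(AE) = 1.463 mm, so σ = P/A = E × (1.463/1525) = 103.6 MPa.
P = σA = 103.6 × 675 = 69.91 kN.

P ≈ 69.9 kN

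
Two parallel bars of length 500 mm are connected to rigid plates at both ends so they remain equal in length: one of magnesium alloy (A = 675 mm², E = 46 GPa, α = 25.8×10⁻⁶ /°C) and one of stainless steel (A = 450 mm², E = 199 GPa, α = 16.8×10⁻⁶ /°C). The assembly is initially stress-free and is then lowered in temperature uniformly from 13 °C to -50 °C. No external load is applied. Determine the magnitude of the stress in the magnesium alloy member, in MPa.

σ ≈ 19.4 MPa (tensile)

The magnesium alloy has the larger α, so on cooling it would change length more than the stainless steel if both were free. The rigid plates force a common final length, so the magnesium alloy is put into tension and the stainless steel into compression, with equal and opposite forces P (no external load).
Setting the final lengths equal and cancelling L: (α₁ − α₂)ΔT = P/(A₁E₁) + P/(A₂E₂).
|α₁ − α₂|·ΔT = 9×10⁻⁶ × 63 = 0.000567.
1/(A₁E₁) + 1/(A₂E₂) = 1/(675×46×10³) + 1/(450×199×10³) = 4.337×10⁻⁸ N⁻¹.
P = 0.000567 / 4.337×10⁻⁸ = 13070 N = 13.07 kN.
σ_{magnesium alloy} = P/A₁ = 13070/675 = 19.37 MPa, tensile.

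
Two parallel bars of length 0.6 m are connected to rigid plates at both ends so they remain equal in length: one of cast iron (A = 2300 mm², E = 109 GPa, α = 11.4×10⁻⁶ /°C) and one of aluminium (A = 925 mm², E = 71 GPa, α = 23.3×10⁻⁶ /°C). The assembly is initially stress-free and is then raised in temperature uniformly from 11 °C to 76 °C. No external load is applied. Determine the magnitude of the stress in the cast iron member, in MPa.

Equilibrium of a rigid end plate with no external load gives equal and opposite internal forces ±P in the two members. Since α_{aluminium} > α_{cast iron}, heating drives the aluminium into compression and the cast iron into tension.
Equating the net (thermal + elastic) strains gives |α₁ − α₂|·ΔT = P·[1/(A₁E₁) + 1/(A₂E₂)].
|α₁ − α₂|·ΔT = 11.9×10⁻⁶ × 65 = 0.0007735.
1/(A₁E₁) + 1/(A₂E₂) = 1/(2300×109×10³) + 1/(925×71×10³) = 1.922×10⁻⁸ N⁻¹.
P = 0.0007735 / 1.922×10⁻⁸ = 40250 N = 40.25 kN.
σ_{cast iron} = P/A₁ = 40250/2300 = 17.5 MPa, tensile.

σ ≈ 17.5 MPa (tensile)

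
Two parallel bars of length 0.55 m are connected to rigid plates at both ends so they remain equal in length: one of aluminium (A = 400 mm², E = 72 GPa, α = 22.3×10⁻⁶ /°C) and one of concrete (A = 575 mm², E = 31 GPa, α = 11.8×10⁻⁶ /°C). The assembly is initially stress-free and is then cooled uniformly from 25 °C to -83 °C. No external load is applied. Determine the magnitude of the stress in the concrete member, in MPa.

σ ≈ 21.7 MPa (compressive)

Both members must finish at the same length. With the larger α, the aluminium tends to over-contract; the plates restrain it, putting the aluminium in tension and the concrete in compression. With no external load the two internal forces are equal and opposite, magnitude P.
Compatibility of the two members (thermal + elastic change equal): (α₁ − α₂)ΔT = P·[1/(A₁E₁) + 1/(A₂E₂)].
|α₁ − α₂|·ΔT = 10.5×10⁻⁶ × 108 = 0.001134.
1/(A₁E₁) + 1/(A₂E₂) = 1/(400×72×10³) + 1/(575×31×10³) = 9.082×10⁻⁸ N⁻¹.
So P = 0.001134 / 9.082×10⁻⁸ = 12.49 kN.
σ_{concrete} = P/A₂ = 12490/575 = 21.71 MPa, compressive.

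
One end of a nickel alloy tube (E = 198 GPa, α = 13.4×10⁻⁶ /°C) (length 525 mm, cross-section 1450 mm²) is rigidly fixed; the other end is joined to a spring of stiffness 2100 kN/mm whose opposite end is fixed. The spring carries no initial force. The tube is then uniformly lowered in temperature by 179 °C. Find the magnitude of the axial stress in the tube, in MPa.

Free thermal contraction: δ_free = αΔT L = 13.4×10⁻⁶ × 179 × 525 = 1.259 mm.
With a force P in the spring, the elastic change of the tube is PL/(AE) and that of the spring is P/k; compatibility requires their sum to equal δ_free.
P [ L/(AE) + 1/k ] = δ_free → P [ 525/(1450×198×10³) + 1/(2100×10³) ] = 1.259.
P = 1.259 / 2.305×10⁻⁶ = 546400 N.
σ = P/A = 546400/1450 = 376.8 MPa.

σ ≈ 377 MPa (tensile)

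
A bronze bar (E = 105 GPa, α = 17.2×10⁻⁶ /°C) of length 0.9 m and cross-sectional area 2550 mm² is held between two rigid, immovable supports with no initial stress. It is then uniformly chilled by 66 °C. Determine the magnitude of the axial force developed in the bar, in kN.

With zero net strain, σ = E·αΔT = 105 GPa × 17.2×10⁻⁶ × 66 = 119.2 MPa.
Then P = σA = 119.2 × 2550 mm² = 303.9 kN, tensile.

P ≈ 304 kN (tensile)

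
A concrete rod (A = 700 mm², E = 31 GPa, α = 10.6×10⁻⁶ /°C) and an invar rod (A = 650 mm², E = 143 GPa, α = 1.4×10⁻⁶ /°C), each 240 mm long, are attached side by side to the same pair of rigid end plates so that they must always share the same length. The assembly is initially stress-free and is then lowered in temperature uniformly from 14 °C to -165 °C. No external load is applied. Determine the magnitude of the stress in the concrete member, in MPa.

Both members must finish at the same length. With the larger α, the concrete tends to over-contract; the plates restrain it, putting the concrete in tension and the invar in compression. With no external load the two internal forces are equal and opposite, magnitude P.
Compatibility of the two members (thermal + elastic change equal): (α₁ − α₂)ΔT = P·[1/(A₁E₁) + 1/(A₂E₂)].
|α₁ − α₂|·ΔT = 9.2×10⁻⁶ × 179 = 0.001647.
1/(A₁E₁) + 1/(A₂E₂) = 1/(700×31×10³) + 1/(650×143×10³) = 5.684×10⁻⁸ N⁻¹.
So P = 0.001647 / 5.684×10⁻⁸ = 28.97 kN.
σ_{concrete} = P/A₁ = 28970/700 = 41.39 MPa, tensile.

σ ≈ 41.4 MPa (tensile)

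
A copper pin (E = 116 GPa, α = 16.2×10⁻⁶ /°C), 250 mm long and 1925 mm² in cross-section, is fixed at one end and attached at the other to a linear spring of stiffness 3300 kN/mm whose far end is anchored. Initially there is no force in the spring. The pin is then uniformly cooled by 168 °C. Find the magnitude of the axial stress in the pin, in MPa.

If the spring were absent the pin would shorten by αΔT L = 16.2×10⁻⁶ × 168 × 250 = 0.6804 mm.
Let P be the tensile force in the spring. The pin extends elastically by PL/(AE) and the spring stretches by P/k; together these equal δ_free.
So P = δ_free / [L/(AE) + 1/k] = 0.6804 / [ 250/(1925×116×10³) + 1/(3300×10³) ].
P = 0.6804 / 1.423×10⁻⁶ = 478300 N.
σ = P/A = 478300/1925 = 248.5 MPa.

σ ≈ 248 MPa (tensile)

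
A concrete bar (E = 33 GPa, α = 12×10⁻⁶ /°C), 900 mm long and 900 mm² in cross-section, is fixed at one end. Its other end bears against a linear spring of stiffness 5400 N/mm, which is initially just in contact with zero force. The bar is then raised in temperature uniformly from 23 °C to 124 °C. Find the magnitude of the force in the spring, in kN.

The unrestrained thermal change is αΔT L = 12×10⁻⁶ × 101 × 900 = 1.091 mm.
Let P be the compressive force at the spring. The bar shortens elastically by PL/(AE) and the spring compresses by P/k; together these equal δ_free.
P [ L/(AE) + 1/k ] = δ_free → P [ 900/(900×33×10³) + 1/(5400) ] = 1.091.
P = 1.091 / 0.0002155 = 5062 N.

P ≈ 5.06 kN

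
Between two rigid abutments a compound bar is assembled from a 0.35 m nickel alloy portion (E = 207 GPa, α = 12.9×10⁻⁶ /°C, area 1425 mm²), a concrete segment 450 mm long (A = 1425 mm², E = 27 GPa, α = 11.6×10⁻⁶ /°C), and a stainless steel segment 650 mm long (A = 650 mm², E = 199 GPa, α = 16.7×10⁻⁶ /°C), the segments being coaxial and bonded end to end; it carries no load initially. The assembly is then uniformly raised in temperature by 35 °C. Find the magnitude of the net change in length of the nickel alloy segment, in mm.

With the walls removed the bar would change length by δ_free = Σ αᵢΔT Lᵢ = 12.9×10⁻⁶×35×350 + 11.6×10⁻⁶×35×450 + 16.7×10⁻⁶×35×650 = 0.7206 mm.
The walls prevent any net length change, so an axial force P (same in every segment) develops. Compatibility: P · Σ Lᵢ/(AᵢEᵢ) = δ_free.
Σ Lᵢ/(AᵢEᵢ) = 350/(1425×207×10³) + 450/(1425×27×10³) + 650/(650×199×10³) = 1.791×10⁻⁵ mm/N.
Hence P = δ_free / Σ(L/AE) = 0.7206/1.791×10⁻⁵ = 40.24 kN (compressive).
For the nickel alloy segment, free thermal change = 12.9×10⁻⁶×35×350 = 0.158 mm and elastic change from P = 40240×350/(1425×207×10³) = 0.04775 mm; these oppose, so the net change is 0.11 mm (segment lengthens).

|ΔL| ≈ 0.11 mm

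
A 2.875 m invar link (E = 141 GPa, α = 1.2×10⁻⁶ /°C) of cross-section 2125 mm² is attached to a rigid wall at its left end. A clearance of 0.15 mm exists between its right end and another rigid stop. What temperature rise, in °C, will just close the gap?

The gap closes when αΔT L = 0.15 mm, since the link is still unstressed at that instant.
So ΔT = g/(αL) = 0.15/(1.2×10⁻⁶ × 2875) = 43.48 °C.

ΔT ≈ 43.5 °C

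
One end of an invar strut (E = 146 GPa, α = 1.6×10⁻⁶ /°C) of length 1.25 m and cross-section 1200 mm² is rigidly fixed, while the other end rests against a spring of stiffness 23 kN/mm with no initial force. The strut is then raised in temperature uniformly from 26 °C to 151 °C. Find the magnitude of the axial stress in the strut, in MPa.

Free thermal expansion: δ_free = αΔT L = 1.6×10⁻⁶ × 125 × 1250 = 0.25 mm.
Let P be the compressive force at the spring. The strut shortens elastically by PL/(AE) and the spring compresses by P/k; together these equal δ_free.
So P = δ_free / [L/(AE) + 1/k] = 0.25 / [ 1250/(1200×146×10³) + 1/(23×10³) ].
P = 0.25 / 5.061×10⁻⁵ = 4939 N.
σ = P/A = 4939/1200 = 4.116 MPa.

σ ≈ 4.12 MPa (compressive)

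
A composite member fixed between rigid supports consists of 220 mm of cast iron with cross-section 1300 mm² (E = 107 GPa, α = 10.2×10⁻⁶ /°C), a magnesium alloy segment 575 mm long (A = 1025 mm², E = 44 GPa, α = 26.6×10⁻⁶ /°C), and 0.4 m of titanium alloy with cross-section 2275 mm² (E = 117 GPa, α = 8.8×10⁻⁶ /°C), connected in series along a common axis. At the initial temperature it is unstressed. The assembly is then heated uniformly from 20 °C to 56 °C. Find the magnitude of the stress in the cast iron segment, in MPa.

σ ≈ 36.8 MPa (compressive)

If the supports were absent, the total length change would be Σ αᵢΔT Lᵢ = 10.2×10⁻⁶×36×220 + 26.6×10⁻⁶×36×575 + 8.8×10⁻⁶×36×400 = 0.7581 mm.
The walls prevent any net length change, so an axial force P (same in every segment) develops. Compatibility: P · Σ Lᵢ/(AᵢEᵢ) = δ_free.
The series flexibility is Σ Lᵢ/(AᵢEᵢ) = 220/(1300×107×10³) + 575/(1025×44×10³) + 400/(2275×117×10³) = 1.583×10⁻⁵ mm/N.
Hence P = δ_free / Σ(L/AE) = 0.7581/1.583×10⁻⁵ = 47.88 kN (compressive).
σ_{cast iron} = P / A = 47880 / 1300 = 36.83 MPa.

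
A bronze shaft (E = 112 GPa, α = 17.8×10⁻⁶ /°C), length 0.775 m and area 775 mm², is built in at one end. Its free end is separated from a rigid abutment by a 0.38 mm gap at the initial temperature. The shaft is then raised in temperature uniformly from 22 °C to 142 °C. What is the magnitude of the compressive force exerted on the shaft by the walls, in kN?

Free thermal elongation = αΔT L = 17.8×10⁻⁶ × 120 × 775 = 1.655 mm.
This exceeds the 0.38 mm gap, so the wall pushes back. The portion of expansion that must be recovered elastically is δ_free − gap = 1.655 − 0.38 = 1.275 mm.
Compatibility: PL/(AE) = 1.275 mm, so σ = P/A = E × (1.275/775) = 184.3 MPa.
Force on the wall = σA = 184.3 × 775 mm² = 142.8 kN.

P ≈ 143 kN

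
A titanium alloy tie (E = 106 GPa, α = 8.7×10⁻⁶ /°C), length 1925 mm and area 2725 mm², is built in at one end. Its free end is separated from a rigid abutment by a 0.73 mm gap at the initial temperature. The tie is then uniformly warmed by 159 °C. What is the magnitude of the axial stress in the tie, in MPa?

σ ≈ 106 MPa (compressive)

Unrestrained expansion: δ_free = αΔT L = 8.7×10⁻⁶ × 159 × 1925 = 2.663 mm.
The gap closes (δ_free > 0.73 mm) and the wall then resists a further 2.663 − 0.73 = 1.933 mm of expansion.
That suppressed elongation corresponds to σ = E·Δ/L = 106×10³ × 1.933/1925 = 106.4 MPa.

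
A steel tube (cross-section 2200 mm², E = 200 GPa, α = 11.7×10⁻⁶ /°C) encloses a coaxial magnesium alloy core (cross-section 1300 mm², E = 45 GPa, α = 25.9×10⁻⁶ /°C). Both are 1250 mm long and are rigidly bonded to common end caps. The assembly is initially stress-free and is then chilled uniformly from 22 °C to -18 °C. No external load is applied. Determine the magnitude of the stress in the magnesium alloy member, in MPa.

The magnesium alloy has the larger α, so on cooling it would change length more than the steel if both were free. The rigid plates force a common final length, so the magnesium alloy is put into tension and the steel into compression, with equal and opposite forces P (no external load).
Equating the net (thermal + elastic) strains gives |α₁ − α₂|·ΔT = P·[1/(A₁E₁) + 1/(A₂E₂)].
|α₁ − α₂|·ΔT = 14.2×10⁻⁶ × 40 = 0.000568.
1/(A₁E₁) + 1/(A₂E₂) = 1/(2200×200×10³) + 1/(1300×45×10³) = 1.937×10⁻⁸ N⁻¹.
P = 0.000568 / 1.937×10⁻⁸ = 29330 N = 29.33 kN.
σ_{magnesium alloy} = P/A₂ = 29330/1300 = 22.56 MPa, tensile.

σ ≈ 22.6 MPa (tensile)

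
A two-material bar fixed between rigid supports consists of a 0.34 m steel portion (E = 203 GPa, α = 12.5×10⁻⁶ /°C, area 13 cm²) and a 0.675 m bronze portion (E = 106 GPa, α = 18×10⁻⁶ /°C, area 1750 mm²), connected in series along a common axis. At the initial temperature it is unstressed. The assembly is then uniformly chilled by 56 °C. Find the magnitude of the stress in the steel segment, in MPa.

With the walls removed the bar would change length by δ_free = Σ αᵢΔT Lᵢ = 12.5×10⁻⁶×56×340 + 18×10⁻⁶×56×675 = 0.9184 mm.
The rigid supports impose zero overall length change; the single axial force P common to all segments must satisfy P Σ Lᵢ/(AᵢEᵢ) = δ_free.
The series flexibility is Σ Lᵢ/(AᵢEᵢ) = 340/(1300×203×10³) + 675/(1750×106×10³) = 4.927×10⁻⁶ mm/N.
P = 0.9184 / 4.927×10⁻⁶ = 186400 N = 186.4 kN, tensile.
σ_{steel} = P / A = 186400 / 1300 = 143.4 MPa.

σ ≈ 143 MPa (tensile)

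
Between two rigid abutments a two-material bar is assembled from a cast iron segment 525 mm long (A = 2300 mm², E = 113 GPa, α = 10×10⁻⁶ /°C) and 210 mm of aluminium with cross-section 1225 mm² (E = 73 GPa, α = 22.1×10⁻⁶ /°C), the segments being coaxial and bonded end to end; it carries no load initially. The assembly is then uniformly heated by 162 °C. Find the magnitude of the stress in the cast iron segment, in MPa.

Free thermal expansion of the whole bar: Σ αᵢΔT Lᵢ = 10×10⁻⁶×162×525 + 22.1×10⁻⁶×162×210 = 1.602 mm.
The rigid supports impose zero overall length change; the single axial force P common to all segments must satisfy P Σ Lᵢ/(AᵢEᵢ) = δ_free.
Σ Lᵢ/(AᵢEᵢ) = 525/(2300×113×10³) + 210/(1225×73×10³) = 4.368×10⁻⁶ mm/N.
Hence P = δ_free / Σ(L/AE) = 1.602/4.368×10⁻⁶ = 366.8 kN (compressive).
σ_{cast iron} = P / A = 366800 / 2300 = 159.5 MPa.

σ ≈ 159 MPa (compressive)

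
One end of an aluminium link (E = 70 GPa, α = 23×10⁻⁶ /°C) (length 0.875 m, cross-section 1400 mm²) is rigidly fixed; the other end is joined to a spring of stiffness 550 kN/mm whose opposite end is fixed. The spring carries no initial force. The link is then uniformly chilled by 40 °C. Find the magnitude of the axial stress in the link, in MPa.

σ ≈ 53.5 MPa (tensile)

The unrestrained thermal change is αΔT L = 23×10⁻⁶ × 40 × 875 = 0.805 mm.
With a force P in the spring, the elastic change of the link is PL/(AE) and that of the spring is P/k; compatibility requires their sum to equal δ_free.
P [ L/(AE) + 1/k ] = δ_free → P [ 875/(1400×70×10³) + 1/(550×10³) ] = 0.805.
P = 0.805 / 1.075×10⁻⁵ = 74910 N.
σ = P/A = 74910/1400 = 53.5 MPa.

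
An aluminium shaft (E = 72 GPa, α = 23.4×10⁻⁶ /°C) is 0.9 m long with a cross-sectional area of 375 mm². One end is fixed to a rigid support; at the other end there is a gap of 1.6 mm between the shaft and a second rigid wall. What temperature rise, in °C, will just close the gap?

Contact occurs when the free expansion equals the gap: αΔT L = 1.6 mm.
So ΔT = g/(αL) = 1.6/(23.4×10⁻⁶ × 900) = 75.97 °C.

ΔT ≈ 76 °C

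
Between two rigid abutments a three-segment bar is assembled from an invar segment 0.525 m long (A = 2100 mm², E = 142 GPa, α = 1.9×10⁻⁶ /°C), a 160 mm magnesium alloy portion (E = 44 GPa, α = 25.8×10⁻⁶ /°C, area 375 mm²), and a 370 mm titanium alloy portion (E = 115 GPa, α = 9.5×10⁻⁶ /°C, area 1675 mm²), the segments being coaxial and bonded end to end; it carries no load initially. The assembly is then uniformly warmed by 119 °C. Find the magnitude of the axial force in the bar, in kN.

With the walls removed the bar would change length by δ_free = Σ αᵢΔT Lᵢ = 1.9×10⁻⁶×119×525 + 25.8×10⁻⁶×119×160 + 9.5×10⁻⁶×119×370 = 1.028 mm.
Since the ends are fixed, an axial force P builds up, equal in every segment, with P · Σ Lᵢ/(AᵢEᵢ) = δ_free.
The series flexibility is Σ Lᵢ/(AᵢEᵢ) = 525/(2100×142×10³) + 160/(375×44×10³) + 370/(1675×115×10³) = 1.338×10⁻⁵ mm/N.
So P = 1.028 / 1.338×10⁻⁵ = 76.86 kN, compressive.

P ≈ 76.9 kN (compressive)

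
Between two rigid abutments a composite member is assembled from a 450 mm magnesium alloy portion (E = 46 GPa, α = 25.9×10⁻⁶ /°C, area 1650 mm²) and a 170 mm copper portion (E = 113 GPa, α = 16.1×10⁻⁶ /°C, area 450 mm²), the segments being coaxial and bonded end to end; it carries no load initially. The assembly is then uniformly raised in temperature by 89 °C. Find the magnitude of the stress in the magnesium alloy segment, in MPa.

σ ≈ 83.7 MPa (compressive)

With the walls removed the bar would change length by δ_free = Σ αᵢΔT Lᵢ = 25.9×10⁻⁶×89×450 + 16.1×10⁻⁶×89×170 = 1.281 mm.
The walls prevent any net length change, so an axial force P (same in every segment) develops. Compatibility: P · Σ Lᵢ/(AᵢEᵢ) = δ_free.
Σ Lᵢ/(AᵢEᵢ) = 450/(1650×46×10³) + 170/(450×113×10³) = 9.272×10⁻⁶ mm/N.
P = 1.281 / 9.272×10⁻⁶ = 138100 N = 138.1 kN, compressive.
σ_{magnesium alloy} = P / A = 138100 / 1650 = 83.72 MPa.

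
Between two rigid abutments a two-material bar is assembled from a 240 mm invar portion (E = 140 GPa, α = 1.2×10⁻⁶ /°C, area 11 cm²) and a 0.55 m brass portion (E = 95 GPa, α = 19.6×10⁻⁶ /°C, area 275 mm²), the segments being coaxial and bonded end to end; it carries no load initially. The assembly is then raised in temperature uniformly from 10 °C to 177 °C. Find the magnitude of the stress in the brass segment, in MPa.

If the supports were absent, the total length change would be Σ αᵢΔT Lᵢ = 1.2×10⁻⁶×167×240 + 19.6×10⁻⁶×167×550 = 1.848 mm.
The walls prevent any net length change, so an axial force P (same in every segment) develops. Compatibility: P · Σ Lᵢ/(AᵢEᵢ) = δ_free.
The series flexibility is Σ Lᵢ/(AᵢEᵢ) = 240/(1100×140×10³) + 550/(275×95×10³) = 2.261×10⁻⁵ mm/N.
P = 1.848 / 2.261×10⁻⁵ = 81750 N = 81.75 kN, compressive.
σ_{brass} = P / A = 81750 / 275 = 297.3 MPa.

σ ≈ 297 MPa (compressive)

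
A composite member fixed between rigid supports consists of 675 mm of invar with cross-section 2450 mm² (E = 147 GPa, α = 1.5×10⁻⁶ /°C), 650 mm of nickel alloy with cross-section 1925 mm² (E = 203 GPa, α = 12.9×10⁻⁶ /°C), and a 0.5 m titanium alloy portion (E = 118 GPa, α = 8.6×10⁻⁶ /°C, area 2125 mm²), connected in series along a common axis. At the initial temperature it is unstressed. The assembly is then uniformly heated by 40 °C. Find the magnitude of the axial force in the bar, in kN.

P ≈ 99 kN (compressive)

Free thermal expansion of the whole bar: Σ αᵢΔT Lᵢ = 1.5×10⁻⁶×40×675 + 12.9×10⁻⁶×40×650 + 8.6×10⁻⁶×40×500 = 0.5479 mm.
The rigid supports impose zero overall length change; the single axial force P common to all segments must satisfy P Σ Lᵢ/(AᵢEᵢ) = δ_free.
The series flexibility is Σ Lᵢ/(AᵢEᵢ) = 675/(2450×147×10³) + 650/(1925×203×10³) + 500/(2125×118×10³) = 5.532×10⁻⁶ mm/N.
Hence P = δ_free / Σ(L/AE) = 0.5479/5.532×10⁻⁶ = 99.05 kN (compressive).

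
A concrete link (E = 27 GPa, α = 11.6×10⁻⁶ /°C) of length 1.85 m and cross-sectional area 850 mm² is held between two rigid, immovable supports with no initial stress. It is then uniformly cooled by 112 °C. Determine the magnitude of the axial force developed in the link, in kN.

Full restraint means ε = 0, so the stress is σ = EαΔT = 27×10³ × 11.6×10⁻⁶ × 112 = 35.08 MPa.
Axial force P = σA = 35.08 × 850 = 29820 N = 29.82 kN, tensile.

P ≈ 29.8 kN (tensile)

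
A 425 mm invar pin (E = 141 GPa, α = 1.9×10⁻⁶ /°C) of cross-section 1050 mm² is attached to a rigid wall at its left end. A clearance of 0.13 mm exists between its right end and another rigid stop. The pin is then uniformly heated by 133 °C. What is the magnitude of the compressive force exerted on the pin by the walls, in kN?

P ≈ 0 kN

Free thermal elongation = αΔT L = 1.9×10⁻⁶ × 133 × 425 = 0.1074 mm.
Since δ_free = 0.107 mm is less than the 0.13 mm gap, the pin never touches the wall. No axial force develops.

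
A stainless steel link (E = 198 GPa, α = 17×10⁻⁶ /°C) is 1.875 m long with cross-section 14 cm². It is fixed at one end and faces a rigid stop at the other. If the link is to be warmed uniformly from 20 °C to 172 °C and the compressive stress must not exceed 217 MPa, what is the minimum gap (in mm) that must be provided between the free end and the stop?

g ≈ 2.79 mm

With no wall the link would lengthen by αΔT L = 17×10⁻⁶ × 152 × 1875 = 4.845 mm.
A stress of 217 MPa corresponds to the wall pushing the link back by σL/E = 217×1875/(198×10³) = 2.055 mm.
The gap must absorb the remainder: g_min = 4.845 − 2.055 = 2.79 mm.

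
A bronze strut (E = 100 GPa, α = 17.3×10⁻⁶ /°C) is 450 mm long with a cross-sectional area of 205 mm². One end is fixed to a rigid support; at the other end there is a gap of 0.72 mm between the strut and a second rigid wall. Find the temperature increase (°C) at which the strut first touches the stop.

The gap closes when αΔT L = 0.72 mm, since the strut is still unstressed at that instant.
So ΔT = g/(αL) = 0.72/(17.3×10⁻⁶ × 450) = 92.49 °C.

ΔT ≈ 92.5 °C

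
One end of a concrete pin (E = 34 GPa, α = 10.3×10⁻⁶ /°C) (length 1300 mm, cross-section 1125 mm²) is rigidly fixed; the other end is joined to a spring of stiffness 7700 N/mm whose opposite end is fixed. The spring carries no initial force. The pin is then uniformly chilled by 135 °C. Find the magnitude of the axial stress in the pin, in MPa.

If the spring were absent the pin would shorten by αΔT L = 10.3×10⁻⁶ × 135 × 1300 = 1.808 mm.
With a force P in the spring, the elastic change of the pin is PL/(AE) and that of the spring is P/k; compatibility requires their sum to equal δ_free.
P [ L/(AE) + 1/k ] = δ_free → P [ 1300/(1125×34×10³) + 1/(7700) ] = 1.808.
P = 1.808 / 0.0001639 = 11030 N.
σ = P/A = 11030/1125 = 9.806 MPa.

σ ≈ 9.81 MPa (tensile)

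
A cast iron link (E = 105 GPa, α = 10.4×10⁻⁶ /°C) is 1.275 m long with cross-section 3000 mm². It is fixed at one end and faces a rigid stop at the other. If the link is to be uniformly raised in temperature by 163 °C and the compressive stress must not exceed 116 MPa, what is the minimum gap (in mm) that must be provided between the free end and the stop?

g ≈ 0.753 mm

With no wall the link would lengthen by αΔT L = 10.4×10⁻⁶ × 163 × 1275 = 2.161 mm.
A stress of 116 MPa corresponds to the wall pushing the link back by σL/E = 116×1275/(105×10³) = 1.409 mm.
So the gap has to take up the difference, g_min = δ_free − σL/E = 2.161 − 1.409 = 0.7528 mm.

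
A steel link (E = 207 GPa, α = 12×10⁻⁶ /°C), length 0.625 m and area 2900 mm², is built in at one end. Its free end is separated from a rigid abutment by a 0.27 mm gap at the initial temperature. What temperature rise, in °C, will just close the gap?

The gap closes when αΔT L = 0.27 mm, since the link is still unstressed at that instant.
So ΔT = g/(αL) = 0.27/(12×10⁻⁶ × 625) = 36 °C.

ΔT ≈ 36 °C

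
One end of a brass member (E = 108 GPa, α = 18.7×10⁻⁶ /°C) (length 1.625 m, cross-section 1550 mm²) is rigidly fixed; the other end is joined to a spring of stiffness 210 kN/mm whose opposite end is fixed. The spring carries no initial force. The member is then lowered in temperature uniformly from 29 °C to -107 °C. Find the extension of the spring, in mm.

If the spring were absent the member would shorten by αΔT L = 18.7×10⁻⁶ × 136 × 1625 = 4.133 mm.
With a force P in the spring, the elastic change of the member is PL/(AE) and that of the spring is P/k; compatibility requires their sum to equal δ_free.
So P = δ_free / [L/(AE) + 1/k] = 4.133 / [ 1625/(1550×108×10³) + 1/(210×10³) ].
P = 4.133 / 1.447×10⁻⁵ = 285600 N.
Spring extension = P/k = 285600/(210×10³) = 1.36 mm.

δ ≈ 1.36 mm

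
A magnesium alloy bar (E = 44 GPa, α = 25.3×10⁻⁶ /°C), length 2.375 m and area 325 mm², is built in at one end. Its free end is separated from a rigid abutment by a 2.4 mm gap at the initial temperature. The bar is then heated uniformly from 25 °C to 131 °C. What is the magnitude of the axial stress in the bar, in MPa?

σ ≈ 73.5 MPa (compressive)

Free thermal elongation = αΔT L = 25.3×10⁻⁶ × 106 × 2375 = 6.369 mm.
The gap closes (δ_free > 2.4 mm) and the wall then resists a further 6.369 − 2.4 = 3.969 mm of expansion.
So σ = E(δ_free − g)/L = 44×10³ × 3.969/2375 = 73.54 MPa.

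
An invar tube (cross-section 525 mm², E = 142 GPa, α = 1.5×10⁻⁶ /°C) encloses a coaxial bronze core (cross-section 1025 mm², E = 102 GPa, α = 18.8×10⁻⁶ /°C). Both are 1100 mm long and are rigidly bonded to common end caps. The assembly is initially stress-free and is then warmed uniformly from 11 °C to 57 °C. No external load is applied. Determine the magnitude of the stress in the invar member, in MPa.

σ ≈ 66 MPa (tensile)

Equilibrium of a rigid end plate with no external load gives equal and opposite internal forces ±P in the two members. Since α_{bronze} > α_{invar}, heating drives the bronze into compression and the invar into tension.
Setting the final lengths equal and cancelling L: (α₁ − α₂)ΔT = P/(A₁E₁) + P/(A₂E₂).
|α₁ − α₂|·ΔT = 17.3×10⁻⁶ × 46 = 0.0007958.
1/(A₁E₁) + 1/(A₂E₂) = 1/(525×142×10³) + 1/(1025×102×10³) = 2.298×10⁻⁸ N⁻¹.
P = 0.0007958 / 2.298×10⁻⁸ = 34630 N = 34.63 kN.
σ_{invar} = P/A₁ = 34630/525 = 65.97 MPa, tensile.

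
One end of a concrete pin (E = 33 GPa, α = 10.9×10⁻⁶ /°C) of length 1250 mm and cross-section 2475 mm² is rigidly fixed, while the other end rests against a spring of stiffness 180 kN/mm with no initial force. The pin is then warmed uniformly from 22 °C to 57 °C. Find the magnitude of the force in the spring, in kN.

Free thermal expansion: δ_free = αΔT L = 10.9×10⁻⁶ × 35 × 1250 = 0.4769 mm.
Let P be the compressive force at the spring. The pin shortens elastically by PL/(AE) and the spring compresses by P/k; together these equal δ_free.
P [ L/(AE) + 1/k ] = δ_free → P [ 1250/(2475×33×10³) + 1/(180×10³) ] = 0.4769.
P = 0.4769 / 2.086×10⁻⁵ = 22860 N.

P ≈ 22.9 kN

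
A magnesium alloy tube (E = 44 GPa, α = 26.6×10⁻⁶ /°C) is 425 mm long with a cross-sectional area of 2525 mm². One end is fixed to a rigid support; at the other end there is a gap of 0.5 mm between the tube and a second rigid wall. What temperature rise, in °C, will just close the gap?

Contact occurs when the free expansion equals the gap: αΔT L = 0.5 mm.
ΔT = 0.5 / (26.6×10⁻⁶ × 425) = 44.23 °C.

ΔT ≈ 44.2 °C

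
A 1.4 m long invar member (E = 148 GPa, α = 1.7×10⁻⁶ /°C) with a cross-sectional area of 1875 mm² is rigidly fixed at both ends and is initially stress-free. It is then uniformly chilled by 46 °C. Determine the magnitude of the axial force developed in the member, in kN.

P ≈ 21.7 kN (tensile)

Full restraint means ε = 0, so the stress is σ = EαΔT = 148×10³ × 1.7×10⁻⁶ × 46 = 11.57 MPa.
Axial force P = σA = 11.57 × 1875 = 21700 N = 21.7 kN, tensile.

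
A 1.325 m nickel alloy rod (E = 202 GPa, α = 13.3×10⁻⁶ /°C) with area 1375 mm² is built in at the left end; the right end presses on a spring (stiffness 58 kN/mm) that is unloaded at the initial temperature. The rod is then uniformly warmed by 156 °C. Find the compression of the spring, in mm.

Free thermal expansion: δ_free = αΔT L = 13.3×10⁻⁶ × 156 × 1325 = 2.749 mm.
Let P be the compressive force at the spring. The rod shortens elastically by PL/(AE) and the spring compresses by P/k; together these equal δ_free.
P [ L/(AE) + 1/k ] = δ_free → P [ 1325/(1375×202×10³) + 1/(58×10³) ] = 2.749.
P = 2.749 / 2.201×10⁻⁵ = 124900 N.
Spring compression = P/k = 124900/(58×10³) = 2.153 mm.

δ ≈ 2.15 mm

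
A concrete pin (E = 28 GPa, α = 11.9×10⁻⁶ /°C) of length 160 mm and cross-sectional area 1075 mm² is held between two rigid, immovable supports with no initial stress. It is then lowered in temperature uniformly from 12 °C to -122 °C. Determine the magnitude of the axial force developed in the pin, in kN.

P ≈ 48 kN (tensile)

The ends cannot move, so σ = EαΔT = 28×10³ × 11.9×10⁻⁶ × 134 = 44.65 MPa.
Then P = σA = 44.65 × 1075 mm² = 48 kN, tensile.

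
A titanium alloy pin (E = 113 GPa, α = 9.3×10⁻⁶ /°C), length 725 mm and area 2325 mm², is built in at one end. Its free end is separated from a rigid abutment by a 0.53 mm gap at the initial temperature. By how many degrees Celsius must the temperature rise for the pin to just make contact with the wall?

The gap closes when αΔT L = 0.53 mm, since the pin is still unstressed at that instant.
So ΔT = g/(αL) = 0.53/(9.3×10⁻⁶ × 725) = 78.61 °C.

ΔT ≈ 78.6 °C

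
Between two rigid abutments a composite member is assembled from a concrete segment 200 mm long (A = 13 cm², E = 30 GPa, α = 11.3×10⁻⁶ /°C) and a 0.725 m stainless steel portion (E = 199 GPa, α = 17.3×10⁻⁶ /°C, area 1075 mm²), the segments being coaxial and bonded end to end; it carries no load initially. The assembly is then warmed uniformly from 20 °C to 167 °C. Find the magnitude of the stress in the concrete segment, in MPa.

With the walls removed the bar would change length by δ_free = Σ αᵢΔT Lᵢ = 11.3×10⁻⁶×147×200 + 17.3×10⁻⁶×147×725 = 2.176 mm.
The walls prevent any net length change, so an axial force P (same in every segment) develops. Compatibility: P · Σ Lᵢ/(AᵢEᵢ) = δ_free.
The series flexibility is Σ Lᵢ/(AᵢEᵢ) = 200/(1300×30×10³) + 725/(1075×199×10³) = 8.517×10⁻⁶ mm/N.
Hence P = δ_free / Σ(L/AE) = 2.176/8.517×10⁻⁶ = 255.5 kN (compressive).
σ_{concrete} = P / A = 255500 / 1300 = 196.5 MPa.

σ ≈ 197 MPa (compressive)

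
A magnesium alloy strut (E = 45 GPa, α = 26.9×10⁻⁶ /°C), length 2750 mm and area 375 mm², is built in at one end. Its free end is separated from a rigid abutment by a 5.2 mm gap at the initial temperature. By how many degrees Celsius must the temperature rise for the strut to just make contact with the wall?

ΔT ≈ 70.3 °C

The gap closes when αΔT L = 5.2 mm, since the strut is still unstressed at that instant.
So ΔT = g/(αL) = 5.2/(26.9×10⁻⁶ × 2750) = 70.29 °C.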